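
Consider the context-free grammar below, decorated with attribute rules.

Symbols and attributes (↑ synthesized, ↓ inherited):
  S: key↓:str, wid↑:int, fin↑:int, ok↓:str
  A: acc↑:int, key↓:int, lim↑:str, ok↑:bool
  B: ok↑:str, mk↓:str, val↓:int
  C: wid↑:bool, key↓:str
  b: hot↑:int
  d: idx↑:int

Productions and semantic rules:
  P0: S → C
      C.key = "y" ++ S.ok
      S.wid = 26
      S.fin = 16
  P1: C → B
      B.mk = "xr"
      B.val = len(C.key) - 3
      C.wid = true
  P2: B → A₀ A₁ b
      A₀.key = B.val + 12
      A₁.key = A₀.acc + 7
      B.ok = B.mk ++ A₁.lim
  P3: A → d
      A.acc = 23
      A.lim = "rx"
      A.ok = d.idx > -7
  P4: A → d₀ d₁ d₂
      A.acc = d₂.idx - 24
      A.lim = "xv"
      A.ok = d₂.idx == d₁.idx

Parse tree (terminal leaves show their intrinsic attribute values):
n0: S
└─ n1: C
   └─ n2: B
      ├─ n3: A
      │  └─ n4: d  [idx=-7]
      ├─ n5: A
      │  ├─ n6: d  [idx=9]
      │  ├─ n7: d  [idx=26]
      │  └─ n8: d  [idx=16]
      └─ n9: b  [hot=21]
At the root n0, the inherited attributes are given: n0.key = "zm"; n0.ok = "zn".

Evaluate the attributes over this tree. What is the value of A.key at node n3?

12

1. n0.key = "zm"  [given at root]
2. n0.ok = "zn"  [given at root]
3. n1.key = "yzn"  ["y" ++ S.ok]
4. n2.mk = "xr"  ["xr"]
5. n2.val = 0  [len(C.key) - 3]
6. n3.key = 12  [B.val + 12]
7. n4.idx = -7  [terminal]
8. n3.acc = 23  [23]
9. n3.lim = "rx"  ["rx"]
10. n3.ok = false  [d.idx > -7]
11. n5.key = 30  [A₀.acc + 7]
12. n6.idx = 9  [terminal]
13. n7.idx = 26  [terminal]
14. n8.idx = 16  [terminal]
15. n5.acc = -8  [d₂.idx - 24]
16. n5.lim = "xv"  ["xv"]
17. n5.ok = false  [d₂.idx == d₁.idx]
18. n9.hot = 21  [terminal]
19. n2.ok = "xrxv"  [B.mk ++ A₁.lim]
20. n1.wid = true  [true]
21. n0.wid = 26  [26]
22. n0.fin = 16  [16]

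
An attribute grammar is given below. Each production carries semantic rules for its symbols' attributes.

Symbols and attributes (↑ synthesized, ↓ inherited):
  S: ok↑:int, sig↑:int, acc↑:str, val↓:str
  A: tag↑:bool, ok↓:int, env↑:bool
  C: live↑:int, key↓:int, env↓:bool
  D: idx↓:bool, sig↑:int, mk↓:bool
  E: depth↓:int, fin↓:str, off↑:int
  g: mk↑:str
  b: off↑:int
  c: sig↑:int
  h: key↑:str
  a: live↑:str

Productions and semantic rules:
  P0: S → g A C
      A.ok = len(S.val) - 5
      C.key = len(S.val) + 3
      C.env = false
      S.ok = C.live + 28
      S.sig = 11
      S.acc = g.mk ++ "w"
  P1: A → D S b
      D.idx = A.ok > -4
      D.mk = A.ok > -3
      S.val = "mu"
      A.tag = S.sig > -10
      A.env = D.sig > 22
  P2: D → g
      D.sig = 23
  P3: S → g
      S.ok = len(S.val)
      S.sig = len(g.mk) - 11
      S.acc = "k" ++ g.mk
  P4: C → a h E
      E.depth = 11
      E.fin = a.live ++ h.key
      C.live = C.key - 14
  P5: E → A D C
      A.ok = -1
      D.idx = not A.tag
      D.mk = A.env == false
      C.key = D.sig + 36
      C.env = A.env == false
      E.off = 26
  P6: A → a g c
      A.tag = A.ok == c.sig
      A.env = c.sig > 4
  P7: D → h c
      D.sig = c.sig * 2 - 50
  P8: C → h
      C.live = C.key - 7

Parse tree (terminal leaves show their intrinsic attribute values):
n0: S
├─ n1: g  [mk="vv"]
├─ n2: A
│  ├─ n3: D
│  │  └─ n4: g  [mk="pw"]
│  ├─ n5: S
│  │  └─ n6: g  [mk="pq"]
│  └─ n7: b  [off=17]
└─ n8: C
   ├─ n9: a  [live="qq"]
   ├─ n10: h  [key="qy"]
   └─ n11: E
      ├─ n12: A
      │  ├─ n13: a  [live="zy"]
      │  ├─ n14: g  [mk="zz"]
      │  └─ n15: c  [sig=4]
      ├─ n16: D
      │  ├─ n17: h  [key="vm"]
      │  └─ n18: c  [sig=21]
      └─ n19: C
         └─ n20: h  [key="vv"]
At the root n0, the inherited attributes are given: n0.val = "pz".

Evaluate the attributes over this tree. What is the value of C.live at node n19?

21

1. n0.val = "pz"  [given at root]
2. n1.mk = "vv"  [terminal]
3. n2.ok = -3  [len(S.val) - 5]
4. n3.idx = true  [A.ok > -4]
5. n3.mk = false  [A.ok > -3]
6. n4.mk = "pw"  [terminal]
7. n3.sig = 23  [23]
8. n5.val = "mu"  ["mu"]
9. n6.mk = "pq"  [terminal]
10. n5.ok = 2  [len(S.val)]
11. n5.sig = -9  [len(g.mk) - 11]
12. n5.acc = "kpq"  ["k" ++ g.mk]
13. n7.off = 17  [terminal]
14. n2.tag = true  [S.sig > -10]
15. n2.env = true  [D.sig > 22]
16. n8.key = 5  [len(S.val) + 3]
17. n8.env = false  [false]
18. n9.live = "qq"  [terminal]
19. n10.key = "qy"  [terminal]
20. n11.depth = 11  [11]
21. n11.fin = "qqqy"  [a.live ++ h.key]
22. n12.ok = -1  [-1]
23. n13.live = "zy"  [terminal]
24. n14.mk = "zz"  [terminal]
25. n15.sig = 4  [terminal]
26. n12.tag = false  [A.ok == c.sig]
27. n12.env = false  [c.sig > 4]
28. n16.idx = true  [not A.tag]
29. n16.mk = true  [A.env == false]
30. n17.key = "vm"  [terminal]
31. n18.sig = 21  [terminal]
32. n16.sig = -8  [c.sig * 2 - 50]
33. n19.key = 28  [D.sig + 36]
34. n19.env = true  [A.env == false]
35. n20.key = "vv"  [terminal]
36. n19.live = 21  [C.key - 7]
37. n11.off = 26  [26]
38. n8.live = -9  [C.key - 14]
39. n0.ok = 19  [C.live + 28]
40. n0.sig = 11  [11]
41. n0.acc = "vvw"  [g.mk ++ "w"]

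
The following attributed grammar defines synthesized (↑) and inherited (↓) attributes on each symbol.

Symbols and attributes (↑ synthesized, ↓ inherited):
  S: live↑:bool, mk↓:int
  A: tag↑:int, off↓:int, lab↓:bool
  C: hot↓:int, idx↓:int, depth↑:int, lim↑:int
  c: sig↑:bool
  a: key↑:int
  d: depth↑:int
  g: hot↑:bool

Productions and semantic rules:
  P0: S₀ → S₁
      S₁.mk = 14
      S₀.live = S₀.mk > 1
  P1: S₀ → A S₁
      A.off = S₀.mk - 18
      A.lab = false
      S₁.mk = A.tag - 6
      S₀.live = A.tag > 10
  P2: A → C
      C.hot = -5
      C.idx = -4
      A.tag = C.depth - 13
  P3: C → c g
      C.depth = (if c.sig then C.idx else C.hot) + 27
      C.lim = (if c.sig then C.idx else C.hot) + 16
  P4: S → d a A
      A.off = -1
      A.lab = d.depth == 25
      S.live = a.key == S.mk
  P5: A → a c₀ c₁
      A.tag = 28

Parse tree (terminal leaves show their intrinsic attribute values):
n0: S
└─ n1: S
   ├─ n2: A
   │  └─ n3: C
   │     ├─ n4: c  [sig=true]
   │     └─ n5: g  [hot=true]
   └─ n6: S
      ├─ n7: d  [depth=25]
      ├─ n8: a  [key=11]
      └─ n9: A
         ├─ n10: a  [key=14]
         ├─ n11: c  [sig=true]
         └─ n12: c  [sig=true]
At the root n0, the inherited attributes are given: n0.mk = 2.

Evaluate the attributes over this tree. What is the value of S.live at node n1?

false

1. n0.mk = 2  [given at root]
2. n1.mk = 14  [14]
3. n2.off = -4  [S₀.mk - 18]
4. n2.lab = false  [false]
5. n3.hot = -5  [-5]
6. n3.idx = -4  [-4]
7. n4.sig = true  [terminal]
8. n5.hot = true  [terminal]
9. n3.depth = 23  [(if c.sig then C.idx else C.hot) + 27]
10. n3.lim = 12  [(if c.sig then C.idx else C.hot) + 16]
11. n2.tag = 10  [C.depth - 13]
12. n6.mk = 4  [A.tag - 6]
13. n7.depth = 25  [terminal]
14. n8.key = 11  [terminal]
15. n9.off = -1  [-1]
16. n9.lab = true  [d.depth == 25]
17. n10.key = 14  [terminal]
18. n11.sig = true  [terminal]
19. n12.sig = true  [terminal]
20. n9.tag = 28  [28]
21. n6.live = false  [a.key == S.mk]
22. n1.live = false  [A.tag > 10]
23. n0.live = true  [S₀.mk > 1]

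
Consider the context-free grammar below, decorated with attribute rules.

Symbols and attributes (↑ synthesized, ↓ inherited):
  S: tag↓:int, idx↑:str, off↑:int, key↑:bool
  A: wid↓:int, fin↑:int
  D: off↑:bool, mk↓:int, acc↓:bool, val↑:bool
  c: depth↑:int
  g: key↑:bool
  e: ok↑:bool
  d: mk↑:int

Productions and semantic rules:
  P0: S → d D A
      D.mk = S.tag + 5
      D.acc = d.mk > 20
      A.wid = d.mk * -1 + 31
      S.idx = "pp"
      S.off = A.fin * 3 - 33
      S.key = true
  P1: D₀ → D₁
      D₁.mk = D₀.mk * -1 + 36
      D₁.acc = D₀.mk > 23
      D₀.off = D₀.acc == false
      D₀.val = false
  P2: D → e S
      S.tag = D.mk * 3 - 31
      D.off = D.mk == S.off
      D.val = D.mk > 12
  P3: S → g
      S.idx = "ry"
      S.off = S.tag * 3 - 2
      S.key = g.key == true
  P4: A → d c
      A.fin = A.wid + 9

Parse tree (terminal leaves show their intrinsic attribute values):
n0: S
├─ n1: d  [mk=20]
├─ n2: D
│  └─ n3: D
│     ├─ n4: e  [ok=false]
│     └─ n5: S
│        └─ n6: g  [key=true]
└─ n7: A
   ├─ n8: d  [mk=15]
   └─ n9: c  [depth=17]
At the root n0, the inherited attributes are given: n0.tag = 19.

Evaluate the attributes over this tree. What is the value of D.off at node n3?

false

1. n0.tag = 19  [given at root]
2. n1.mk = 20  [terminal]
3. n2.mk = 24  [S.tag + 5]
4. n2.acc = false  [d.mk > 20]
5. n3.mk = 12  [D₀.mk * -1 + 36]
6. n3.acc = true  [D₀.mk > 23]
7. n4.ok = false  [terminal]
8. n5.tag = 5  [D.mk * 3 - 31]
9. n6.key = true  [terminal]
10. n5.idx = "ry"  ["ry"]
11. n5.off = 13  [S.tag * 3 - 2]
12. n5.key = true  [g.key == true]
13. n3.off = false  [D.mk == S.off]
14. n3.val = false  [D.mk > 12]
15. n2.off = true  [D₀.acc == false]
16. n2.val = false  [false]
17. n7.wid = 11  [d.mk * -1 + 31]
18. n8.mk = 15  [terminal]
19. n9.depth = 17  [terminal]
20. n7.fin = 20  [A.wid + 9]
21. n0.idx = "pp"  ["pp"]
22. n0.off = 27  [A.fin * 3 - 33]
23. n0.key = true  [true]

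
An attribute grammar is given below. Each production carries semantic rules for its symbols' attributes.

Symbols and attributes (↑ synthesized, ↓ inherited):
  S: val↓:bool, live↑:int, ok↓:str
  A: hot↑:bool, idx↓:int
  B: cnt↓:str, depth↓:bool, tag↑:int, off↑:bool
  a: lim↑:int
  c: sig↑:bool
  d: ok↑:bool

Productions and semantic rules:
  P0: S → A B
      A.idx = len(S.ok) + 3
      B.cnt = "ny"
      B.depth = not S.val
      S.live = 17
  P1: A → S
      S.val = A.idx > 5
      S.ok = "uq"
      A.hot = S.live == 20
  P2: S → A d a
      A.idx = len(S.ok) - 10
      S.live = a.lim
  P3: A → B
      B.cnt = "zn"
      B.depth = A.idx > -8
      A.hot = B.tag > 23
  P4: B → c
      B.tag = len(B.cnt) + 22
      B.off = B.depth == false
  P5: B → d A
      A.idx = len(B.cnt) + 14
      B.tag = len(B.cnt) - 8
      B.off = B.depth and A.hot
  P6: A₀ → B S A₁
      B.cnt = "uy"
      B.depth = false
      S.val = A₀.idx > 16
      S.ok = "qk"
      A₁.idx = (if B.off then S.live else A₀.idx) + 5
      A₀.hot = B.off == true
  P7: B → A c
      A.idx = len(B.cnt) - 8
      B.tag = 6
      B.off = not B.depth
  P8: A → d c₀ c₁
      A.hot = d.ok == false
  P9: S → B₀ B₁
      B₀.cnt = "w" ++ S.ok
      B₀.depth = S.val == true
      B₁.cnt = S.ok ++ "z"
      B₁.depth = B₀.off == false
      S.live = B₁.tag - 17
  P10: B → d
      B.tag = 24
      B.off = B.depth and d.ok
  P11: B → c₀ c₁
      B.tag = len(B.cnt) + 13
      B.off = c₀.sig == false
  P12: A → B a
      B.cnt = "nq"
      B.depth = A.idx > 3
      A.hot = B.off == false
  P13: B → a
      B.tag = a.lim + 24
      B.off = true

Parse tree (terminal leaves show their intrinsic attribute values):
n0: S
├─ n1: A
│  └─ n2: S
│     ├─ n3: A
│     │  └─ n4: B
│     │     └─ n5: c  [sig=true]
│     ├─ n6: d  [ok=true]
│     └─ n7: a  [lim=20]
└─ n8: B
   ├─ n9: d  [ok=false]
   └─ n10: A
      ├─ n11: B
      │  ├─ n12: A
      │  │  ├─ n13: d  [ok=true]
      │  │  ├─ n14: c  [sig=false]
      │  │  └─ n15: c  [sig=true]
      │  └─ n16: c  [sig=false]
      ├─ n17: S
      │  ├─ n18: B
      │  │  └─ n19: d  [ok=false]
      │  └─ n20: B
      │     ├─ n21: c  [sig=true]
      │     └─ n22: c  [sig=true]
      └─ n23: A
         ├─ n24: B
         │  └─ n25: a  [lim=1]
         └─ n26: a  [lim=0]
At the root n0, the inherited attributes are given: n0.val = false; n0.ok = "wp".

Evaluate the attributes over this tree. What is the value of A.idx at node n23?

4

1. n0.val = false  [given at root]
2. n0.ok = "wp"  [given at root]
3. n1.idx = 5  [len(S.ok) + 3]
4. n2.val = false  [A.idx > 5]
5. n2.ok = "uq"  ["uq"]
6. n3.idx = -8  [len(S.ok) - 10]
7. n4.cnt = "zn"  ["zn"]
8. n4.depth = false  [A.idx > -8]
9. n5.sig = true  [terminal]
10. n4.tag = 24  [len(B.cnt) + 22]
11. n4.off = true  [B.depth == false]
12. n3.hot = true  [B.tag > 23]
13. n6.ok = true  [terminal]
14. n7.lim = 20  [terminal]
15. n2.live = 20  [a.lim]
16. n1.hot = true  [S.live == 20]
17. n8.cnt = "ny"  ["ny"]
18. n8.depth = true  [not S.val]
19. n9.ok = false  [terminal]
20. n10.idx = 16  [len(B.cnt) + 14]
21. n11.cnt = "uy"  ["uy"]
22. n11.depth = false  [false]
23. n12.idx = -6  [len(B.cnt) - 8]
24. n13.ok = true  [terminal]
25. n14.sig = false  [terminal]
26. n15.sig = true  [terminal]
27. n12.hot = false  [d.ok == false]
28. n16.sig = false  [terminal]
29. n11.tag = 6  [6]
30. n11.off = true  [not B.depth]
31. n17.val = false  [A₀.idx > 16]
32. n17.ok = "qk"  ["qk"]
33. n18.cnt = "wqk"  ["w" ++ S.ok]
34. n18.depth = false  [S.val == true]
35. n19.ok = false  [terminal]
36. n18.tag = 24  [24]
37. n18.off = false  [B.depth and d.ok]
38. n20.cnt = "qkz"  [S.ok ++ "z"]
39. n20.depth = true  [B₀.off == false]
40. n21.sig = true  [terminal]
41. n22.sig = true  [terminal]
42. n20.tag = 16  [len(B.cnt) + 13]
43. n20.off = false  [c₀.sig == false]
44. n17.live = -1  [B₁.tag - 17]
45. n23.idx = 4  [(if B.off then S.live else A₀.idx) + 5]
46. n24.cnt = "nq"  ["nq"]
47. n24.depth = true  [A.idx > 3]
48. n25.lim = 1  [terminal]
49. n24.tag = 25  [a.lim + 24]
50. n24.off = true  [true]
51. n26.lim = 0  [terminal]
52. n23.hot = false  [B.off == false]
53. n10.hot = true  [B.off == true]
54. n8.tag = -6  [len(B.cnt) - 8]
55. n8.off = true  [B.depth and A.hot]
56. n0.live = 17  [17]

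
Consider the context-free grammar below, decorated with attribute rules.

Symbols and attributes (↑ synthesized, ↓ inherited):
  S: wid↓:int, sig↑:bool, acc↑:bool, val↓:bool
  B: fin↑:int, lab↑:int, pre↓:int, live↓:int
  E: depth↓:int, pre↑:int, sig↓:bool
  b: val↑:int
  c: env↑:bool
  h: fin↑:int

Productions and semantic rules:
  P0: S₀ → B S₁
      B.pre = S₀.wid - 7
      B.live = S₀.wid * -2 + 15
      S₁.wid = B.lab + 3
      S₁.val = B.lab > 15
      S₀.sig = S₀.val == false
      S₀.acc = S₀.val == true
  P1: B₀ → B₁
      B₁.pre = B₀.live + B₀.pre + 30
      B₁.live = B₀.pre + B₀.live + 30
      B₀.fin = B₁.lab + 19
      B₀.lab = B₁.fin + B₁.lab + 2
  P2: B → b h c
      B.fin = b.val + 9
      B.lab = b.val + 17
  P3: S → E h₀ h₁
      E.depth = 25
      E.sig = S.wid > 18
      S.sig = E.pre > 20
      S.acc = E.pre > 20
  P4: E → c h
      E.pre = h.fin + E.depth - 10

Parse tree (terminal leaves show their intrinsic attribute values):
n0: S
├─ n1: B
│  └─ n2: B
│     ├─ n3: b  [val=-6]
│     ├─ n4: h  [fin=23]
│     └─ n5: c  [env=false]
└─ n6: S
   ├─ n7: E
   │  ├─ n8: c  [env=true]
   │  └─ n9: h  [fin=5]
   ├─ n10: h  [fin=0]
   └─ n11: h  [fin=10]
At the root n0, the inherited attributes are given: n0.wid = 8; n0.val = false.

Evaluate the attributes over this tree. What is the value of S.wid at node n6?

19

1. n0.wid = 8  [given at root]
2. n0.val = false  [given at root]
3. n1.pre = 1  [S₀.wid - 7]
4. n1.live = -1  [S₀.wid * -2 + 15]
5. n2.pre = 30  [B₀.live + B₀.pre + 30]
6. n2.live = 30  [B₀.pre + B₀.live + 30]
7. n3.val = -6  [terminal]
8. n4.fin = 23  [terminal]
9. n5.env = false  [terminal]
10. n2.fin = 3  [b.val + 9]
11. n2.lab = 11  [b.val + 17]
12. n1.fin = 30  [B₁.lab + 19]
13. n1.lab = 16  [B₁.fin + B₁.lab + 2]
14. n6.wid = 19  [B.lab + 3]
15. n6.val = true  [B.lab > 15]
16. n7.depth = 25  [25]
17. n7.sig = true  [S.wid > 18]
18. n8.env = true  [terminal]
19. n9.fin = 5  [terminal]
20. n7.pre = 20  [h.fin + E.depth - 10]
21. n10.fin = 0  [terminal]
22. n11.fin = 10  [terminal]
23. n6.sig = false  [E.pre > 20]
24. n6.acc = false  [E.pre > 20]
25. n0.sig = true  [S₀.val == false]
26. n0.acc = false  [S₀.val == true]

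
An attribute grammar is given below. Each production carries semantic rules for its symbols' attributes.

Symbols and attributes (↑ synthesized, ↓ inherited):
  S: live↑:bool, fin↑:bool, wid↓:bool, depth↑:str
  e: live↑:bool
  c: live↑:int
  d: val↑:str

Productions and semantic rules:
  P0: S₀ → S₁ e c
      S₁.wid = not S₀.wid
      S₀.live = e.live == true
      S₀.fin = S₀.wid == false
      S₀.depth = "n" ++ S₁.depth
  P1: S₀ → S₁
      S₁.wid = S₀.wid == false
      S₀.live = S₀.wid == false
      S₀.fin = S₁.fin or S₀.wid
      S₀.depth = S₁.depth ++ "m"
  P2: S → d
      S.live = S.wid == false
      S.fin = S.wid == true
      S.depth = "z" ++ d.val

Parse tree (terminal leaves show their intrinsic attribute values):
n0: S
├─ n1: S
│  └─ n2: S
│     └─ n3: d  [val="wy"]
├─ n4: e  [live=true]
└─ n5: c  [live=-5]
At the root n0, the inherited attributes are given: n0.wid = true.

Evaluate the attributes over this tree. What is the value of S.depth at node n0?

1. n0.wid = true  [given at root]
2. n1.wid = false  [not S₀.wid]
3. n2.wid = true  [S₀.wid == false]
4. n3.val = "wy"  [terminal]
5. n2.live = false  [S.wid == false]
6. n2.fin = true  [S.wid == true]
7. n2.depth = "zwy"  ["z" ++ d.val]
8. n1.live = true  [S₀.wid == false]
9. n1.fin = true  [S₁.fin or S₀.wid]
10. n1.depth = "zwym"  [S₁.depth ++ "m"]
11. n4.live = true  [terminal]
12. n5.live = -5  [terminal]
13. n0.live = true  [e.live == true]
14. n0.fin = false  [S₀.wid == false]
15. n0.depth = "nzwym"  ["n" ++ S₁.depth]

"nzwym"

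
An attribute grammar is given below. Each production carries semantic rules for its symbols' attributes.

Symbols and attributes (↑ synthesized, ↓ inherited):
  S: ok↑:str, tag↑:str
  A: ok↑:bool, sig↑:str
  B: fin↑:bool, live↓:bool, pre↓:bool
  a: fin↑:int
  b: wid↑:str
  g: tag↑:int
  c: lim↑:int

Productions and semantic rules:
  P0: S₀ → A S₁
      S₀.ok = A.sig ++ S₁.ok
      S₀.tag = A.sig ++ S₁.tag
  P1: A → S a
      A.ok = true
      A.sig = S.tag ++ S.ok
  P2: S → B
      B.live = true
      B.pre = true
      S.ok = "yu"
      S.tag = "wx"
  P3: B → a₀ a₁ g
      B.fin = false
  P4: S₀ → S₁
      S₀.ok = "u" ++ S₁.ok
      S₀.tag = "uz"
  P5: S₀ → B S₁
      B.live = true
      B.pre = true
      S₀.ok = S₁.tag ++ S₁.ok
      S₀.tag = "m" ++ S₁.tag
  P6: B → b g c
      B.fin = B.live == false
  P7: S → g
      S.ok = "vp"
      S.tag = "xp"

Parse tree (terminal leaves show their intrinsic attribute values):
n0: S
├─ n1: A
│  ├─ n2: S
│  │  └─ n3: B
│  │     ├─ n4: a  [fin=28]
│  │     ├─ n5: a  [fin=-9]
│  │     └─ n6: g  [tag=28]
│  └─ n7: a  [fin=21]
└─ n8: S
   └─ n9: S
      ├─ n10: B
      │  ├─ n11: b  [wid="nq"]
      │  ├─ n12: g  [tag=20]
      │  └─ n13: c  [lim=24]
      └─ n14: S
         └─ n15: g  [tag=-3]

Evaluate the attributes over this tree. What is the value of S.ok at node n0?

"wxyuuxpvp"

1. n3.live = true  [true]
2. n3.pre = true  [true]
3. n4.fin = 28  [terminal]
4. n5.fin = -9  [terminal]
5. n6.tag = 28  [terminal]
6. n3.fin = false  [false]
7. n2.ok = "yu"  ["yu"]
8. n2.tag = "wx"  ["wx"]
9. n7.fin = 21  [terminal]
10. n1.ok = true  [true]
11. n1.sig = "wxyu"  [S.tag ++ S.ok]
12. n10.live = true  [true]
13. n10.pre = true  [true]
14. n11.wid = "nq"  [terminal]
15. n12.tag = 20  [terminal]
16. n13.lim = 24  [terminal]
17. n10.fin = false  [B.live == false]
18. n15.tag = -3  [terminal]
19. n14.ok = "vp"  ["vp"]
20. n14.tag = "xp"  ["xp"]
21. n9.ok = "xpvp"  [S₁.tag ++ S₁.ok]
22. n9.tag = "mxp"  ["m" ++ S₁.tag]
23. n8.ok = "uxpvp"  ["u" ++ S₁.ok]
24. n8.tag = "uz"  ["uz"]
25. n0.ok = "wxyuuxpvp"  [A.sig ++ S₁.ok]
26. n0.tag = "wxyuuz"  [A.sig ++ S₁.tag]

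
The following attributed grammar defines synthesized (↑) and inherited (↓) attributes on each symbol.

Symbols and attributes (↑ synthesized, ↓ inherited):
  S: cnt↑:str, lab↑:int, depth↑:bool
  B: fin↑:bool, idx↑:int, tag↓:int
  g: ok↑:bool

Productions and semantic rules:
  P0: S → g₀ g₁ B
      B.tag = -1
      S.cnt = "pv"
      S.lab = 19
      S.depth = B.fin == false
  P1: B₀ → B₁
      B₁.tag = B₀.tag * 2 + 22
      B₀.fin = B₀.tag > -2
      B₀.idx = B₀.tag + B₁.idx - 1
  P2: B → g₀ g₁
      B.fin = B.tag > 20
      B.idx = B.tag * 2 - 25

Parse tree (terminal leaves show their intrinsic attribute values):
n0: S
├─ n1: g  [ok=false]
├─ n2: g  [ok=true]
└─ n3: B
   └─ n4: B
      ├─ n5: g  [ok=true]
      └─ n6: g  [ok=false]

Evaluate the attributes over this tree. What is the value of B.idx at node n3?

13

1. n1.ok = false  [terminal]
2. n2.ok = true  [terminal]
3. n3.tag = -1  [-1]
4. n4.tag = 20  [B₀.tag * 2 + 22]
5. n5.ok = true  [terminal]
6. n6.ok = false  [terminal]
7. n4.fin = false  [B.tag > 20]
8. n4.idx = 15  [B.tag * 2 - 25]
9. n3.fin = true  [B₀.tag > -2]
10. n3.idx = 13  [B₀.tag + B₁.idx - 1]
11. n0.cnt = "pv"  ["pv"]
12. n0.lab = 19  [19]
13. n0.depth = false  [B.fin == false]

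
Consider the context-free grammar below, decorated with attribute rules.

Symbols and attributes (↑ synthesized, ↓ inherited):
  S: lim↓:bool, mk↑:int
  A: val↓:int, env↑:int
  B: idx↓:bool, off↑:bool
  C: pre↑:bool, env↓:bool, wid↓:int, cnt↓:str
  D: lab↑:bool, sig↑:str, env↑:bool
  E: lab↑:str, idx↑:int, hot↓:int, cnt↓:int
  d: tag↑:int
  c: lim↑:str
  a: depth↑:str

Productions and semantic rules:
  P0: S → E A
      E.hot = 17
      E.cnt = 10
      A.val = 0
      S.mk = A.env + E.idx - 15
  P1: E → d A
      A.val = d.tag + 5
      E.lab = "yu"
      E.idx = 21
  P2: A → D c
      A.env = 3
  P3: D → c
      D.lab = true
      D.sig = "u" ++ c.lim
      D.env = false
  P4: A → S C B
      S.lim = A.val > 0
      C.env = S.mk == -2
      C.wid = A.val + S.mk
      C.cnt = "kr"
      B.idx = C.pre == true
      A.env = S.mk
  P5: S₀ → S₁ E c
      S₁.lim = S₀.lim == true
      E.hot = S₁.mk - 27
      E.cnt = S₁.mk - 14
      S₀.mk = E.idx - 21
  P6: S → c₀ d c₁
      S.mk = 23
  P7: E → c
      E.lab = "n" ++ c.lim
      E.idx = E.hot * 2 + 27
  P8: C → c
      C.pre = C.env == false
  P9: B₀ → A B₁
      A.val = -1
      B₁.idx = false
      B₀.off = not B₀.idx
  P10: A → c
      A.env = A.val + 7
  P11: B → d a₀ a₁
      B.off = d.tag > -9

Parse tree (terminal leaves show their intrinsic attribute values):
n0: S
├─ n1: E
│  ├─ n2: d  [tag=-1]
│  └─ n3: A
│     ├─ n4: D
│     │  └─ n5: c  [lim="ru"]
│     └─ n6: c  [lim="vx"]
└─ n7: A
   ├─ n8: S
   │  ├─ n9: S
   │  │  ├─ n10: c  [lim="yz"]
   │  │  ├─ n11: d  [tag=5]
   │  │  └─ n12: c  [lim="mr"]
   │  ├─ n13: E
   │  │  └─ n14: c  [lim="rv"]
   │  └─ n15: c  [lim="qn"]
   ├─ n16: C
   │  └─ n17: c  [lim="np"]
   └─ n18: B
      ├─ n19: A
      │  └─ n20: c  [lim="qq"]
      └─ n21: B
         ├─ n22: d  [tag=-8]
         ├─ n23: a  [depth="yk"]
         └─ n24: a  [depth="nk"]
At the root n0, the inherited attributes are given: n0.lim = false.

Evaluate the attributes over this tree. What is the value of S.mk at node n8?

-2

1. n0.lim = false  [given at root]
2. n1.hot = 17  [17]
3. n1.cnt = 10  [10]
4. n2.tag = -1  [terminal]
5. n3.val = 4  [d.tag + 5]
6. n5.lim = "ru"  [terminal]
7. n4.lab = true  [true]
8. n4.sig = "uru"  ["u" ++ c.lim]
9. n4.env = false  [false]
10. n6.lim = "vx"  [terminal]
11. n3.env = 3  [3]
12. n1.lab = "yu"  ["yu"]
13. n1.idx = 21  [21]
14. n7.val = 0  [0]
15. n8.lim = false  [A.val > 0]
16. n9.lim = false  [S₀.lim == true]
17. n10.lim = "yz"  [terminal]
18. n11.tag = 5  [terminal]
19. n12.lim = "mr"  [terminal]
20. n9.mk = 23  [23]
21. n13.hot = -4  [S₁.mk - 27]
22. n13.cnt = 9  [S₁.mk - 14]
23. n14.lim = "rv"  [terminal]
24. n13.lab = "nrv"  ["n" ++ c.lim]
25. n13.idx = 19  [E.hot * 2 + 27]
26. n15.lim = "qn"  [terminal]
27. n8.mk = -2  [E.idx - 21]
28. n16.env = true  [S.mk == -2]
29. n16.wid = -2  [A.val + S.mk]
30. n16.cnt = "kr"  ["kr"]
31. n17.lim = "np"  [terminal]
32. n16.pre = false  [C.env == false]
33. n18.idx = false  [C.pre == true]
34. n19.val = -1  [-1]
35. n20.lim = "qq"  [terminal]
36. n19.env = 6  [A.val + 7]
37. n21.idx = false  [false]
38. n22.tag = -8  [terminal]
39. n23.depth = "yk"  [terminal]
40. n24.depth = "nk"  [terminal]
41. n21.off = true  [d.tag > -9]
42. n18.off = true  [not B₀.idx]
43. n7.env = -2  [S.mk]
44. n0.mk = 4  [A.env + E.idx - 15]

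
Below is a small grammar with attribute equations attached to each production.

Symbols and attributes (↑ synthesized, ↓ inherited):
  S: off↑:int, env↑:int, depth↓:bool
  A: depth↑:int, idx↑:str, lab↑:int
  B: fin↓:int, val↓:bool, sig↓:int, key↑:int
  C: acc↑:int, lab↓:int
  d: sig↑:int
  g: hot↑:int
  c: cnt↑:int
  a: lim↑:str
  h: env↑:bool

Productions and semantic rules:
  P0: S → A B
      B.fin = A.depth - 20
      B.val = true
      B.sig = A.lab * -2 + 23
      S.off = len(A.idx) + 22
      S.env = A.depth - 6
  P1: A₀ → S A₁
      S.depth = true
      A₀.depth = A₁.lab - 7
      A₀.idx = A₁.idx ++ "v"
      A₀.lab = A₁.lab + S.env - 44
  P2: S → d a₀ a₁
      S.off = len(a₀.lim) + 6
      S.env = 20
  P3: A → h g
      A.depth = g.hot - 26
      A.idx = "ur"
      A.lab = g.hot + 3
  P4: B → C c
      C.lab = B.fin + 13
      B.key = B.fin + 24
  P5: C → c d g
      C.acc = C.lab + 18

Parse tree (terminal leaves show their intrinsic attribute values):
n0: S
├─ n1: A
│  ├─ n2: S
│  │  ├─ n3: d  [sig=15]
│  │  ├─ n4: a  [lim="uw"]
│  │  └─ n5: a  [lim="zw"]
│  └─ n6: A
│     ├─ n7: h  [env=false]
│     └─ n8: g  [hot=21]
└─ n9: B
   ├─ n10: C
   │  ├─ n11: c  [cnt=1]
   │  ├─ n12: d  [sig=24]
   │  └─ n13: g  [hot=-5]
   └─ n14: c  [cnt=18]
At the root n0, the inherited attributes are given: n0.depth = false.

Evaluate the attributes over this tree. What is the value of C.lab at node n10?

1. n0.depth = false  [given at root]
2. n2.depth = true  [true]
3. n3.sig = 15  [terminal]
4. n4.lim = "uw"  [terminal]
5. n5.lim = "zw"  [terminal]
6. n2.off = 8  [len(a₀.lim) + 6]
7. n2.env = 20  [20]
8. n7.env = false  [terminal]
9. n8.hot = 21  [terminal]
10. n6.depth = -5  [g.hot - 26]
11. n6.idx = "ur"  ["ur"]
12. n6.lab = 24  [g.hot + 3]
13. n1.depth = 17  [A₁.lab - 7]
14. n1.idx = "urv"  [A₁.idx ++ "v"]
15. n1.lab = 0  [A₁.lab + S.env - 44]
16. n9.fin = -3  [A.depth - 20]
17. n9.val = true  [true]
18. n9.sig = 23  [A.lab * -2 + 23]
19. n10.lab = 10  [B.fin + 13]
20. n11.cnt = 1  [terminal]
21. n12.sig = 24  [terminal]
22. n13.hot = -5  [terminal]
23. n10.acc = 28  [C.lab + 18]
24. n14.cnt = 18  [terminal]
25. n9.key = 21  [B.fin + 24]
26. n0.off = 25  [len(A.idx) + 22]
27. n0.env = 11  [A.depth - 6]

10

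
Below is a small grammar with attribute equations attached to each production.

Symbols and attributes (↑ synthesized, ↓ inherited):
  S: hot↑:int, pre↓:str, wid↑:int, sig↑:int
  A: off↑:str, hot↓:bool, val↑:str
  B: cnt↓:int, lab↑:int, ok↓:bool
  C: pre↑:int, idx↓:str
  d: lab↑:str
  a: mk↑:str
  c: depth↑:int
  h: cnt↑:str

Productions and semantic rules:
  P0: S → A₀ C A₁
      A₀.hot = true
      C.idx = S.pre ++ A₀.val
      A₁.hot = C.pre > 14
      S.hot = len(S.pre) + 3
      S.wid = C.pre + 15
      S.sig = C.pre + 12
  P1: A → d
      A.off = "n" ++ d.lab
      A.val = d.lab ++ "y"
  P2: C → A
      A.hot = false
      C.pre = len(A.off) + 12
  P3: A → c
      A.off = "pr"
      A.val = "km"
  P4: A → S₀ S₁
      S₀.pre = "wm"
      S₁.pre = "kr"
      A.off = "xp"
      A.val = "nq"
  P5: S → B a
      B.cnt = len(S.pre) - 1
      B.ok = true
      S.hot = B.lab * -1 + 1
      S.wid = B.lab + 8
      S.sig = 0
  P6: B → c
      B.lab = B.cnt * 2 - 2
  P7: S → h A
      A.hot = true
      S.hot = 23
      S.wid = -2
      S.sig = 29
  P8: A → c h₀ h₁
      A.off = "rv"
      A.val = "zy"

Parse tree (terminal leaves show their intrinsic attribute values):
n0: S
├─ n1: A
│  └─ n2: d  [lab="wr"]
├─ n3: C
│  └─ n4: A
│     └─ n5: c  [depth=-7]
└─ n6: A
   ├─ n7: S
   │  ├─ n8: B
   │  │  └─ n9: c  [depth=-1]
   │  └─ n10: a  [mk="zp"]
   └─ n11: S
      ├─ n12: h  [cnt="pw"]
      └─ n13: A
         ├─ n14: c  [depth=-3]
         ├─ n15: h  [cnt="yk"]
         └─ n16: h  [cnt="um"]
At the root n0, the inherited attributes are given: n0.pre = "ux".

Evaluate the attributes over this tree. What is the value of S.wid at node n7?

1. n0.pre = "ux"  [given at root]
2. n1.hot = true  [true]
3. n2.lab = "wr"  [terminal]
4. n1.off = "nwr"  ["n" ++ d.lab]
5. n1.val = "wry"  [d.lab ++ "y"]
6. n3.idx = "uxwry"  [S.pre ++ A₀.val]
7. n4.hot = false  [false]
8. n5.depth = -7  [terminal]
9. n4.off = "pr"  ["pr"]
10. n4.val = "km"  ["km"]
11. n3.pre = 14  [len(A.off) + 12]
12. n6.hot = false  [C.pre > 14]
13. n7.pre = "wm"  ["wm"]
14. n8.cnt = 1  [len(S.pre) - 1]
15. n8.ok = true  [true]
16. n9.depth = -1  [terminal]
17. n8.lab = 0  [B.cnt * 2 - 2]
18. n10.mk = "zp"  [terminal]
19. n7.hot = 1  [B.lab * -1 + 1]
20. n7.wid = 8  [B.lab + 8]
21. n7.sig = 0  [0]
22. n11.pre = "kr"  ["kr"]
23. n12.cnt = "pw"  [terminal]
24. n13.hot = true  [true]
25. n14.depth = -3  [terminal]
26. n15.cnt = "yk"  [terminal]
27. n16.cnt = "um"  [terminal]
28. n13.off = "rv"  ["rv"]
29. n13.val = "zy"  ["zy"]
30. n11.hot = 23  [23]
31. n11.wid = -2  [-2]
32. n11.sig = 29  [29]
33. n6.off = "xp"  ["xp"]
34. n6.val = "nq"  ["nq"]
35. n0.hot = 5  [len(S.pre) + 3]
36. n0.wid = 29  [C.pre + 15]
37. n0.sig = 26  [C.pre + 12]

8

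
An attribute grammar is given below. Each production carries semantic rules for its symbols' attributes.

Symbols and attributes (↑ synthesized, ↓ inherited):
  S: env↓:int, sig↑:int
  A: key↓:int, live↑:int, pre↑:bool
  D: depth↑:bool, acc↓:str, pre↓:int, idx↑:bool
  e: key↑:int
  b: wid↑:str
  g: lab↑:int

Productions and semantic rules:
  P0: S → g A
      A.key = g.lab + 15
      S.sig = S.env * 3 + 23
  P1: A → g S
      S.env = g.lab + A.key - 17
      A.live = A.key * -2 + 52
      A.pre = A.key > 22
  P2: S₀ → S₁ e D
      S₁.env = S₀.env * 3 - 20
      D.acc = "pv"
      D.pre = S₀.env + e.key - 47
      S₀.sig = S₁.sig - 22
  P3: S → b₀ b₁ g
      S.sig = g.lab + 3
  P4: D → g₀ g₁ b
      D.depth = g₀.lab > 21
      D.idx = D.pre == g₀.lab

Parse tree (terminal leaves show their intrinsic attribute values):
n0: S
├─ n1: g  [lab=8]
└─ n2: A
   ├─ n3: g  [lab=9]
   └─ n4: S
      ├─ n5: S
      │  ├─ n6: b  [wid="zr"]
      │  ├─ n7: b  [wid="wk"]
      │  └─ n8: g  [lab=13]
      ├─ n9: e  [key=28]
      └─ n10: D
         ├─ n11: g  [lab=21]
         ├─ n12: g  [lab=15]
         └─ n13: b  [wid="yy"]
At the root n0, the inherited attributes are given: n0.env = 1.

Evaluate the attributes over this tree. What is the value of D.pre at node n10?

-4

1. n0.env = 1  [given at root]
2. n1.lab = 8  [terminal]
3. n2.key = 23  [g.lab + 15]
4. n3.lab = 9  [terminal]
5. n4.env = 15  [g.lab + A.key - 17]
6. n5.env = 25  [S₀.env * 3 - 20]
7. n6.wid = "zr"  [terminal]
8. n7.wid = "wk"  [terminal]
9. n8.lab = 13  [terminal]
10. n5.sig = 16  [g.lab + 3]
11. n9.key = 28  [terminal]
12. n10.acc = "pv"  ["pv"]
13. n10.pre = -4  [S₀.env + e.key - 47]
14. n11.lab = 21  [terminal]
15. n12.lab = 15  [terminal]
16. n13.wid = "yy"  [terminal]
17. n10.depth = false  [g₀.lab > 21]
18. n10.idx = false  [D.pre == g₀.lab]
19. n4.sig = -6  [S₁.sig - 22]
20. n2.live = 6  [A.key * -2 + 52]
21. n2.pre = true  [A.key > 22]
22. n0.sig = 26  [S.env * 3 + 23]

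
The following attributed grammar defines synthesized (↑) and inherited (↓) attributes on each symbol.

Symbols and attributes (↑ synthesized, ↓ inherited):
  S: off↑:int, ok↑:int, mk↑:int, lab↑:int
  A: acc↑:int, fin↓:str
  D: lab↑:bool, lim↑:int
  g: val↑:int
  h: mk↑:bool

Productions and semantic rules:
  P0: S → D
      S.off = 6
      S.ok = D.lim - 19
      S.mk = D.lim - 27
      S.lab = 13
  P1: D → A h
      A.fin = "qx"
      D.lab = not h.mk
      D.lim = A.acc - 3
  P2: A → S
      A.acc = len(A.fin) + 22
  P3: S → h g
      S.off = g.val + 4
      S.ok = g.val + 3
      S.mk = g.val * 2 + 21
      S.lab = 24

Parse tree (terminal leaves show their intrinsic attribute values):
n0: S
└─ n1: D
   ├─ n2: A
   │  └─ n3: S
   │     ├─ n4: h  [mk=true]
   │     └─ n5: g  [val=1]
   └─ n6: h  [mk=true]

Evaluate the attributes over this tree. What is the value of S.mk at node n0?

-6

1. n2.fin = "qx"  ["qx"]
2. n4.mk = true  [terminal]
3. n5.val = 1  [terminal]
4. n3.off = 5  [g.val + 4]
5. n3.ok = 4  [g.val + 3]
6. n3.mk = 23  [g.val * 2 + 21]
7. n3.lab = 24  [24]
8. n2.acc = 24  [len(A.fin) + 22]
9. n6.mk = true  [terminal]
10. n1.lab = false  [not h.mk]
11. n1.lim = 21  [A.acc - 3]
12. n0.off = 6  [6]
13. n0.ok = 2  [D.lim - 19]
14. n0.mk = -6  [D.lim - 27]
15. n0.lab = 13  [13]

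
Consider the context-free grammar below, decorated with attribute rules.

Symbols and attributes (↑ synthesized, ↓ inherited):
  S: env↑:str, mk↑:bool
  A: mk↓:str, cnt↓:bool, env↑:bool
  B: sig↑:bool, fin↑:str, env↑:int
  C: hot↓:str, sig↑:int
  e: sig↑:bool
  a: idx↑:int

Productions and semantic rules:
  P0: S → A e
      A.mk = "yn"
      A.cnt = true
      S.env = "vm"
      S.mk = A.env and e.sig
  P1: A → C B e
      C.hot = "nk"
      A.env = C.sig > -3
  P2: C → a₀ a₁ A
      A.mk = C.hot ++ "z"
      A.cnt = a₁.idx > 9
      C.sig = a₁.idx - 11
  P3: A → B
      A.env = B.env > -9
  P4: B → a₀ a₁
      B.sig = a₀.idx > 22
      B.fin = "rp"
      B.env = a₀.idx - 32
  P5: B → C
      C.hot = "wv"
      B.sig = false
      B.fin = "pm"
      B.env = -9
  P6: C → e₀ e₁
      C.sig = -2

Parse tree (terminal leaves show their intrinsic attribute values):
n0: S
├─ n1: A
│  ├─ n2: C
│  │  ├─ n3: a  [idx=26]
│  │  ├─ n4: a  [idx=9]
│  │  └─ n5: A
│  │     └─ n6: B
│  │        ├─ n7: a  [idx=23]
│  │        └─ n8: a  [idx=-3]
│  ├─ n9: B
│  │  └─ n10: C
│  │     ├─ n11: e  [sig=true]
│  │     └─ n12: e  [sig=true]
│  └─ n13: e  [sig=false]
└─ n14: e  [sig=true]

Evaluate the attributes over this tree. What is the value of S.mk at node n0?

true

1. n1.mk = "yn"  ["yn"]
2. n1.cnt = true  [true]
3. n2.hot = "nk"  ["nk"]
4. n3.idx = 26  [terminal]
5. n4.idx = 9  [terminal]
6. n5.mk = "nkz"  [C.hot ++ "z"]
7. n5.cnt = false  [a₁.idx > 9]
8. n7.idx = 23  [terminal]
9. n8.idx = -3  [terminal]
10. n6.sig = true  [a₀.idx > 22]
11. n6.fin = "rp"  ["rp"]
12. n6.env = -9  [a₀.idx - 32]
13. n5.env = false  [B.env > -9]
14. n2.sig = -2  [a₁.idx - 11]
15. n10.hot = "wv"  ["wv"]
16. n11.sig = true  [terminal]
17. n12.sig = true  [terminal]
18. n10.sig = -2  [-2]
19. n9.sig = false  [false]
20. n9.fin = "pm"  ["pm"]
21. n9.env = -9  [-9]
22. n13.sig = false  [terminal]
23. n1.env = true  [C.sig > -3]
24. n14.sig = true  [terminal]
25. n0.env = "vm"  ["vm"]
26. n0.mk = true  [A.env and e.sig]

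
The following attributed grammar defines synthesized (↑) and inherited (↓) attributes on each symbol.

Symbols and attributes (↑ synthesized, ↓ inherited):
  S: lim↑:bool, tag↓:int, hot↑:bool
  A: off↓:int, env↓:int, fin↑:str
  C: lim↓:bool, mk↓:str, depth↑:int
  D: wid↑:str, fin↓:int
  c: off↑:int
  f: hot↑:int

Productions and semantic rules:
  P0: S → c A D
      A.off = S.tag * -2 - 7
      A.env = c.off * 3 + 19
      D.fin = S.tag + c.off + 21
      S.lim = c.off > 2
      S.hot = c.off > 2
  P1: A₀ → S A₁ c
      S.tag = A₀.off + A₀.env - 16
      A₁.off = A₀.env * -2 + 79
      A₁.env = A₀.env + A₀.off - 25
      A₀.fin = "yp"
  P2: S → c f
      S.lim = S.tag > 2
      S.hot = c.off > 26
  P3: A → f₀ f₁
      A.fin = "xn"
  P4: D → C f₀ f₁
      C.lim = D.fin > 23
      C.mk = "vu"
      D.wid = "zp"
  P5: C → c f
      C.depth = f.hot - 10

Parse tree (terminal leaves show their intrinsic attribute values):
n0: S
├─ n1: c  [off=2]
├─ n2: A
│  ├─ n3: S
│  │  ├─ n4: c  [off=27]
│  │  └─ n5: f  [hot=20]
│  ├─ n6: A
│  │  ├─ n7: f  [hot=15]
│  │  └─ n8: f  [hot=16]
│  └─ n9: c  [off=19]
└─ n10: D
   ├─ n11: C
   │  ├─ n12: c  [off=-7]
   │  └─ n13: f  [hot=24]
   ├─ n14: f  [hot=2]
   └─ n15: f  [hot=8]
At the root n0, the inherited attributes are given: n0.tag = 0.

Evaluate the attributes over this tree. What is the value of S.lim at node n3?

false

1. n0.tag = 0  [given at root]
2. n1.off = 2  [terminal]
3. n2.off = -7  [S.tag * -2 - 7]
4. n2.env = 25  [c.off * 3 + 19]
5. n3.tag = 2  [A₀.off + A₀.env - 16]
6. n4.off = 27  [terminal]
7. n5.hot = 20  [terminal]
8. n3.lim = false  [S.tag > 2]
9. n3.hot = true  [c.off > 26]
10. n6.off = 29  [A₀.env * -2 + 79]
11. n6.env = -7  [A₀.env + A₀.off - 25]
12. n7.hot = 15  [terminal]
13. n8.hot = 16  [terminal]
14. n6.fin = "xn"  ["xn"]
15. n9.off = 19  [terminal]
16. n2.fin = "yp"  ["yp"]
17. n10.fin = 23  [S.tag + c.off + 21]
18. n11.lim = false  [D.fin > 23]
19. n11.mk = "vu"  ["vu"]
20. n12.off = -7  [terminal]
21. n13.hot = 24  [terminal]
22. n11.depth = 14  [f.hot - 10]
23. n14.hot = 2  [terminal]
24. n15.hot = 8  [terminal]
25. n10.wid = "zp"  ["zp"]
26. n0.lim = false  [c.off > 2]
27. n0.hot = false  [c.off > 2]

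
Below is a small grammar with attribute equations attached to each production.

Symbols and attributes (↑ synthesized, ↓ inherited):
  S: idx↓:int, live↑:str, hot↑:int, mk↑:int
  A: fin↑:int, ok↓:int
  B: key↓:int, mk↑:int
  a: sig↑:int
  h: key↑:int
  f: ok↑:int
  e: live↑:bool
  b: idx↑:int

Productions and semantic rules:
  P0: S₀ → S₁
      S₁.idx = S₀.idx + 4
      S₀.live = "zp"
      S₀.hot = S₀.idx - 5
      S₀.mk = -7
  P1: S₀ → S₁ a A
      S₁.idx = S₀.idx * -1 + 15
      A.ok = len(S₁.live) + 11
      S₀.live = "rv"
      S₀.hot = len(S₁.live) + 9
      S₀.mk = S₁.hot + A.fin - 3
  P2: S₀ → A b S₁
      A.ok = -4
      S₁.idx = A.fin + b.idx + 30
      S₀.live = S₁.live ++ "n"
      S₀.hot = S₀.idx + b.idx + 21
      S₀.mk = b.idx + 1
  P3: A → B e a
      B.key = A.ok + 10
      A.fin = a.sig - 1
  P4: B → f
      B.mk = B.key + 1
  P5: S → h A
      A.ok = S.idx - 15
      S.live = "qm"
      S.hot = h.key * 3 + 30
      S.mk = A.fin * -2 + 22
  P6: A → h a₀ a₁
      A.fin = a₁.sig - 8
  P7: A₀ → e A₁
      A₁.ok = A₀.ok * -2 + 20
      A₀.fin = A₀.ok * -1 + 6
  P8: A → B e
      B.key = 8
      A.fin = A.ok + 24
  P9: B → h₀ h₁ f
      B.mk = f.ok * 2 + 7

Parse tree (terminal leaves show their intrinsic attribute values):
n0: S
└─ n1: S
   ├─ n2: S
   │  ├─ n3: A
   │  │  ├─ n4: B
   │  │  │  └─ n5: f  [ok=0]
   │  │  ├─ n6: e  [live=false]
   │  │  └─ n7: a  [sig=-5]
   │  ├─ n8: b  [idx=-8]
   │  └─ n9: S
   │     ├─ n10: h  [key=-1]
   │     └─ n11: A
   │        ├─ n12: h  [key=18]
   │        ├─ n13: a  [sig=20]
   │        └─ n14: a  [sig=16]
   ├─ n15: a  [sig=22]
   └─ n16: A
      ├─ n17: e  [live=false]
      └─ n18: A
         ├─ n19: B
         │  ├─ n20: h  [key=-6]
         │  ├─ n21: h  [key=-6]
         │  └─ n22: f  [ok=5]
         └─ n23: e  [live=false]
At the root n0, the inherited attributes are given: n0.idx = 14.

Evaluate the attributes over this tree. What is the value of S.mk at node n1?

1. n0.idx = 14  [given at root]
2. n1.idx = 18  [S₀.idx + 4]
3. n2.idx = -3  [S₀.idx * -1 + 15]
4. n3.ok = -4  [-4]
5. n4.key = 6  [A.ok + 10]
6. n5.ok = 0  [terminal]
7. n4.mk = 7  [B.key + 1]
8. n6.live = false  [terminal]
9. n7.sig = -5  [terminal]
10. n3.fin = -6  [a.sig - 1]
11. n8.idx = -8  [terminal]
12. n9.idx = 16  [A.fin + b.idx + 30]
13. n10.key = -1  [terminal]
14. n11.ok = 1  [S.idx - 15]
15. n12.key = 18  [terminal]
16. n13.sig = 20  [terminal]
17. n14.sig = 16  [terminal]
18. n11.fin = 8  [a₁.sig - 8]
19. n9.live = "qm"  ["qm"]
20. n9.hot = 27  [h.key * 3 + 30]
21. n9.mk = 6  [A.fin * -2 + 22]
22. n2.live = "qmn"  [S₁.live ++ "n"]
23. n2.hot = 10  [S₀.idx + b.idx + 21]
24. n2.mk = -7  [b.idx + 1]
25. n15.sig = 22  [terminal]
26. n16.ok = 14  [len(S₁.live) + 11]
27. n17.live = false  [terminal]
28. n18.ok = -8  [A₀.ok * -2 + 20]
29. n19.key = 8  [8]
30. n20.key = -6  [terminal]
31. n21.key = -6  [terminal]
32. n22.ok = 5  [terminal]
33. n19.mk = 17  [f.ok * 2 + 7]
34. n23.live = false  [terminal]
35. n18.fin = 16  [A.ok + 24]
36. n16.fin = -8  [A₀.ok * -1 + 6]
37. n1.live = "rv"  ["rv"]
38. n1.hot = 12  [len(S₁.live) + 9]
39. n1.mk = -1  [S₁.hot + A.fin - 3]
40. n0.live = "zp"  ["zp"]
41. n0.hot = 9  [S₀.idx - 5]
42. n0.mk = -7  [-7]

-1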